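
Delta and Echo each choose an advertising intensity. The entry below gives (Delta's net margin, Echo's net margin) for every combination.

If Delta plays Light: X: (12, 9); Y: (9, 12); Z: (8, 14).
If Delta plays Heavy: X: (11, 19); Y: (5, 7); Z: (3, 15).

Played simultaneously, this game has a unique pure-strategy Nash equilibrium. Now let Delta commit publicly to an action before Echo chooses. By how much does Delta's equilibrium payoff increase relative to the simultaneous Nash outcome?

3

Solve by backward induction (Delta leads).
- Light: Echo compares 9, 12, 14 and picks Z; Delta would get 8.
- Heavy: Echo compares 19, 7, 15 and picks X; Delta would get 11.
Maximizing over 8, 11, Delta chooses Heavy. Subgame-perfect outcome: (Heavy, X) with payoffs (11, 19).
Now find the simultaneous Nash equilibrium.
Delta's best replies: X→Light; Y→Light; Z→Light.
Echo's best replies: Light→Z; Heavy→X.
The unique mutual best reply is (Light, Z), giving (8, 14).
Delta's commitment gain: 11 − 8 = 3.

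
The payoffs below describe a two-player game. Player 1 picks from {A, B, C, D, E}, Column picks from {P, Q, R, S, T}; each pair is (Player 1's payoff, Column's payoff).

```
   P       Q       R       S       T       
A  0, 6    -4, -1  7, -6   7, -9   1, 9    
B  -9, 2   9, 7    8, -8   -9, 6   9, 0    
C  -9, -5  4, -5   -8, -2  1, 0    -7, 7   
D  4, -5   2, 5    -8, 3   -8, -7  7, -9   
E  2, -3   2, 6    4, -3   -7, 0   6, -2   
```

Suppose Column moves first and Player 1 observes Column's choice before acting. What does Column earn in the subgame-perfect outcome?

Solve by backward induction (Column leads).
- P → Player 1 plays D (best of 0, -9, -9, 4, 2); Column gets -5.
- Q → Player 1 plays B (best of -4, 9, 4, 2, 2); Column gets 7.
- R → Player 1 plays B (best of 7, 8, -8, -8, 4); Column gets -8.
- S → Player 1 plays A (best of 7, -9, 1, -8, -7); Column gets -9.
- T → Player 1 plays B (best of 1, 9, -7, 7, 6); Column gets 0.
Among -5, 7, -8, -9, 0, the best is 7 at Q. Subgame-perfect outcome: (B, Q) with payoffs (9, 7).

7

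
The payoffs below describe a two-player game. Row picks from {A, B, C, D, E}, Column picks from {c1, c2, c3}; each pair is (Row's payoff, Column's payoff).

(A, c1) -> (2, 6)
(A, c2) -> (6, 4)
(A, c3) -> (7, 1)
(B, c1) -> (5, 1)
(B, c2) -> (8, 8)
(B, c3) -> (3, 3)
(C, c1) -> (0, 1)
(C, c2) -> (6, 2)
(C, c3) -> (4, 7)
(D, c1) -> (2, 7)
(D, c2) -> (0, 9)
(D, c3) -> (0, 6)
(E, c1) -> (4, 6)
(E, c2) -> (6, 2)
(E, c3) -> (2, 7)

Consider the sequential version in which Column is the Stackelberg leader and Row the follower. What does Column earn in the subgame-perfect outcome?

Backward induction with Column moving first.
- c1: Row compares 2, 5, 0, 2, 4 and picks B; Column would get 1.
- c2: Row compares 6, 8, 6, 0, 6 and picks B; Column would get 8.
- c3: Row compares 7, 3, 4, 0, 2 and picks A; Column would get 1.
Column's induced payoffs are 1, 8, 1, so Column commits to c2. Subgame-perfect outcome: (B, c2) with payoffs (8, 8).

8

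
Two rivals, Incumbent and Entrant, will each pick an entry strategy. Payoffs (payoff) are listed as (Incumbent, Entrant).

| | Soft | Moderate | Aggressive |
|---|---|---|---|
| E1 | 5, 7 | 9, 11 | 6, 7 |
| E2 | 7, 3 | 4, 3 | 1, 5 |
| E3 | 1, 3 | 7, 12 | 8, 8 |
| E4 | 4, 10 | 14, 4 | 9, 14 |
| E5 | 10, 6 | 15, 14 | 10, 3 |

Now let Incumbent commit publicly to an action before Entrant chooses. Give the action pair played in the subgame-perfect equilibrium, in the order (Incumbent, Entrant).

(E5, Moderate)

Solve by backward induction (Incumbent leads).
- E1: BR = Moderate, leader payoff 9.
- E2: BR = Aggressive, leader payoff 1.
- E3: BR = Moderate, leader payoff 7.
- E4: BR = Aggressive, leader payoff 9.
- E5: BR = Moderate, leader payoff 15.
Among 9, 1, 7, 9, 15, the best is 15 at E5. Subgame-perfect outcome: (E5, Moderate) with payoffs (15, 14).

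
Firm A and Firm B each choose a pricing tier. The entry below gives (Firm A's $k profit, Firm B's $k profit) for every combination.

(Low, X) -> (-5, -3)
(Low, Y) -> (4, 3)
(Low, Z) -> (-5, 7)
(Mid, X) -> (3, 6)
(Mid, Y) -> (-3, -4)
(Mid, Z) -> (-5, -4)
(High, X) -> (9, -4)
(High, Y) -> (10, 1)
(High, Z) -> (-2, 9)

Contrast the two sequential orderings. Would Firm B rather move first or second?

first

If Firm A leads: Firm B's best replies are Low→Z, Mid→X, High→Z; Firm A's induced payoffs -5, 3, -2; outcome (Mid, X), payoffs (3, 6).
If Firm B leads: Firm A's best replies are X→High, Y→High, Z→High; Firm B's induced payoffs -4, 1, 9; outcome (High, Z), payoffs (-2, 9).
Firm B gets 9 moving first and 6 moving second, so Firm B prefers to move first.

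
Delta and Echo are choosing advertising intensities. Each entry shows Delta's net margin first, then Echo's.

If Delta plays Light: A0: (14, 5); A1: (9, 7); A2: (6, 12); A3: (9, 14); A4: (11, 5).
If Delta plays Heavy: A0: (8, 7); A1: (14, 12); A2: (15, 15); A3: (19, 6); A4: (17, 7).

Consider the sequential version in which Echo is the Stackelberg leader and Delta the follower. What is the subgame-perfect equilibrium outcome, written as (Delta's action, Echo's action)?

Solve by backward induction (Echo leads).
- A0: BR = Light, leader payoff 5.
- A1: BR = Heavy, leader payoff 12.
- A2: BR = Heavy, leader payoff 15.
- A3: BR = Heavy, leader payoff 6.
- A4: BR = Heavy, leader payoff 7.
Maximizing over 5, 12, 15, 6, 7, Echo chooses A2. Subgame-perfect outcome: (Heavy, A2) with payoffs (15, 15).

(Heavy, A2)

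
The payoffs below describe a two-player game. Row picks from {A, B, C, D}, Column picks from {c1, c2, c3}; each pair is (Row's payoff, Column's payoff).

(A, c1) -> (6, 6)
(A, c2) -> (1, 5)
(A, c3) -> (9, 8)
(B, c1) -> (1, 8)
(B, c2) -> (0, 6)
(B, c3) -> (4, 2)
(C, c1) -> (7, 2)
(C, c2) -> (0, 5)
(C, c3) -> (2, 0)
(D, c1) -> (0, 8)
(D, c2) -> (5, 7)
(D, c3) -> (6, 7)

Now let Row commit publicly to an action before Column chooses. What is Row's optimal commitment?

A

Solve by backward induction (Row leads).
- A: Column compares 6, 5, 8 and picks c3; Row would get 9.
- B: Column compares 8, 6, 2 and picks c1; Row would get 1.
- C: Column compares 2, 5, 0 and picks c2; Row would get 0.
- D: Column compares 8, 7, 7 and picks c1; Row would get 0.
Maximizing over 9, 1, 0, 0, Row chooses A. Subgame-perfect outcome: (A, c3) with payoffs (9, 8).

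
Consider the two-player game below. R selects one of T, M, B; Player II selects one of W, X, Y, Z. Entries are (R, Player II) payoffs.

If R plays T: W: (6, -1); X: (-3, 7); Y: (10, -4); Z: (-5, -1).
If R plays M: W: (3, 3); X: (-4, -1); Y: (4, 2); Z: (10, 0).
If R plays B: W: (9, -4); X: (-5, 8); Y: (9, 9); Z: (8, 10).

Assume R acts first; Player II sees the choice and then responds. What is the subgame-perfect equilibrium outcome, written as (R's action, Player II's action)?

Backward induction with R moving first.
- T: Player II compares -1, 7, -4, -1 and picks X; R would get -3.
- M: Player II compares 3, -1, 2, 0 and picks W; R would get 3.
- B: Player II compares -4, 8, 9, 10 and picks Z; R would get 8.
Maximizing over -3, 3, 8, R chooses B. Subgame-perfect outcome: (B, Z) with payoffs (8, 10).

(B, Z)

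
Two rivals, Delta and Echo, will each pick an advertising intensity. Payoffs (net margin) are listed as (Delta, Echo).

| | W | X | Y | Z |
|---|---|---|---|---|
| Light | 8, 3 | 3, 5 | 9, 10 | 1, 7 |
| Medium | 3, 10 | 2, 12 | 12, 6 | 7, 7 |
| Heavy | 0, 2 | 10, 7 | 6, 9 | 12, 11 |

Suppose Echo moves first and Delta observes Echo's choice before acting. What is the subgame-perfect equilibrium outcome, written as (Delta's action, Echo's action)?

Work backward from Delta's decision.
- W → Delta plays Light (best of 8, 3, 0); Echo gets 3.
- X → Delta plays Heavy (best of 3, 2, 10); Echo gets 7.
- Y → Delta plays Medium (best of 9, 12, 6); Echo gets 6.
- Z → Delta plays Heavy (best of 1, 7, 12); Echo gets 11.
Echo's induced payoffs are 3, 7, 6, 11, so Echo commits to Z. Subgame-perfect outcome: (Heavy, Z) with payoffs (12, 11).

(Heavy, Z)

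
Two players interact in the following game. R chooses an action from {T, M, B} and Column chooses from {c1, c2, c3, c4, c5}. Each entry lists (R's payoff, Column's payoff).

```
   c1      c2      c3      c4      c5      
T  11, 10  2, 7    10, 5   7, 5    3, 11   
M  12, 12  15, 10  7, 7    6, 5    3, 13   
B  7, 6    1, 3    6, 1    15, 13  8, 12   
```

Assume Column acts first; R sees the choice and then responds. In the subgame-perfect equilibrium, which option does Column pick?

R best-responds to each possible Column move:
- c1: BR = M, leader payoff 12.
- c2: BR = M, leader payoff 10.
- c3: BR = T, leader payoff 5.
- c4: BR = B, leader payoff 13.
- c5: BR = B, leader payoff 12.
Among 12, 10, 5, 13, 12, the best is 13 at c4. Subgame-perfect outcome: (B, c4) with payoffs (15, 13).

c4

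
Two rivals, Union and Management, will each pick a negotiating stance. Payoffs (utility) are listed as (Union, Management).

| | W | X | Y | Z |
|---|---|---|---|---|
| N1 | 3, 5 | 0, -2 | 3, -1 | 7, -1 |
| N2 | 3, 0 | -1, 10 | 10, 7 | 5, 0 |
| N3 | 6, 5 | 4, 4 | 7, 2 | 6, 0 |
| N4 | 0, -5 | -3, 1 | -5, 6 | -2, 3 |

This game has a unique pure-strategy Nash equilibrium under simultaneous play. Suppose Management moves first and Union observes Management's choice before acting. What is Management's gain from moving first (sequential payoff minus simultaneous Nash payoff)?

Union best-responds to each possible Management move:
- W: BR = N3, leader payoff 5.
- X: BR = N3, leader payoff 4.
- Y: BR = N2, leader payoff 7.
- Z: BR = N1, leader payoff -1.
Maximizing over 5, 4, 7, -1, Management chooses Y. Subgame-perfect outcome: (N2, Y) with payoffs (10, 7).
Under simultaneous play:
Union's best replies: W→N3; X→N3; Y→N2; Z→N1.
Management's best replies: N1→W; N2→X; N3→W; N4→Y.
Only (N3, W) has each player best-responding; Nash payoffs (6, 5).
Management's commitment gain: 7 − 5 = 2.

2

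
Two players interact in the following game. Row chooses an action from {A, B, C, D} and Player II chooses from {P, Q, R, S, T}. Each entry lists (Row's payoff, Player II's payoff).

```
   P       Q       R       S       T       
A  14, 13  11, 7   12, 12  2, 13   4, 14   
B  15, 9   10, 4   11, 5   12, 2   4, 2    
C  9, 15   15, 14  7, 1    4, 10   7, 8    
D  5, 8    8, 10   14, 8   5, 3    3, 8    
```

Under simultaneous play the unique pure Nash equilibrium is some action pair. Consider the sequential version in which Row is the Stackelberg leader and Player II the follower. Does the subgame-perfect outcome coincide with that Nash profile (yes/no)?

yes

Work backward from Player II's decision.
- A → Player II plays T (best of 13, 7, 12, 13, 14); Row gets 4.
- B → Player II plays P (best of 9, 4, 5, 2, 2); Row gets 15.
- C → Player II plays P (best of 15, 14, 1, 10, 8); Row gets 9.
- D → Player II plays Q (best of 8, 10, 8, 3, 8); Row gets 8.
Among 4, 15, 9, 8, the best is 15 at B. Subgame-perfect outcome: (B, P) with payoffs (15, 9).
Now find the simultaneous Nash equilibrium.
Row's best replies: P→B; Q→C; R→D; S→B; T→C.
Player II's best replies: A→T; B→P; C→P; D→Q.
Only (B, P) has each player best-responding; Nash payoffs (15, 9).
Sequential outcome (B, P) coincides with the Nash profile (B, P).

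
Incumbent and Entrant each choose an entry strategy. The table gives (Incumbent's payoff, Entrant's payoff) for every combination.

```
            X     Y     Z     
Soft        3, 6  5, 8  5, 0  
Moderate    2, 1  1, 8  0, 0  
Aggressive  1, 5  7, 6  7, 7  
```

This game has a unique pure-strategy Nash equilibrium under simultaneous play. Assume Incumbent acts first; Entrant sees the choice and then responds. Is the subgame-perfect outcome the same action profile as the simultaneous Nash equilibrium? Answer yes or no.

yes

Entrant best-responds to each possible Incumbent move:
- Soft → Entrant plays Y (best of 6, 8, 0); Incumbent gets 5.
- Moderate → Entrant plays Y (best of 1, 8, 0); Incumbent gets 1.
- Aggressive → Entrant plays Z (best of 5, 6, 7); Incumbent gets 7.
Incumbent's induced payoffs are 5, 1, 7, so Incumbent commits to Aggressive. Subgame-perfect outcome: (Aggressive, Z) with payoffs (7, 7).
For the simultaneous game, intersect best replies.
Incumbent's best replies: X→Soft; Y→Aggressive; Z→Aggressive.
Entrant's best replies: Soft→Y; Moderate→Y; Aggressive→Z.
Only (Aggressive, Z) has each player best-responding; Nash payoffs (7, 7).
Sequential outcome (Aggressive, Z) coincides with the Nash profile (Aggressive, Z).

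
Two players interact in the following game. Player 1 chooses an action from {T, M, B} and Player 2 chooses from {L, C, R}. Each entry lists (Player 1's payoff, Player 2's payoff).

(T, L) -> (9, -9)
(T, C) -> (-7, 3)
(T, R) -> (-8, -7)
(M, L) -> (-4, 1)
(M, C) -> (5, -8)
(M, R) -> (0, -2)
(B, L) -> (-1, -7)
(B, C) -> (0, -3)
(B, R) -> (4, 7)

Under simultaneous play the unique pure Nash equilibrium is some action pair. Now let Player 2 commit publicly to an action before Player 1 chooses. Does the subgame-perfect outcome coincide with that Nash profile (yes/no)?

Work backward from Player 1's decision.
- L → Player 1 plays T (best of 9, -4, -1); Player 2 gets -9.
- C → Player 1 plays M (best of -7, 5, 0); Player 2 gets -8.
- R → Player 1 plays B (best of -8, 0, 4); Player 2 gets 7.
Among -9, -8, 7, the best is 7 at R. Subgame-perfect outcome: (B, R) with payoffs (4, 7).
Under simultaneous play:
Player 1's best replies: L→T; C→M; R→B.
Player 2's best replies: T→C; M→L; B→R.
Only (B, R) has each player best-responding; Nash payoffs (4, 7).
Sequential outcome (B, R) coincides with the Nash profile (B, R).

yes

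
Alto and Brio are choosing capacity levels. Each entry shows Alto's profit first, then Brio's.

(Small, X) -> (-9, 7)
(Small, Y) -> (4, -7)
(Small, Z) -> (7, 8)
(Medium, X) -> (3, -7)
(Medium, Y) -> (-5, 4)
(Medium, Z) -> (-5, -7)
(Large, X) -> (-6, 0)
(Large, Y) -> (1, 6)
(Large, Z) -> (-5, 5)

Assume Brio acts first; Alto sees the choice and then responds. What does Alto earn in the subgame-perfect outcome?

Alto best-responds to each possible Brio move:
- X → Alto plays Medium (best of -9, 3, -6); Brio gets -7.
- Y → Alto plays Small (best of 4, -5, 1); Brio gets -7.
- Z → Alto plays Small (best of 7, -5, -5); Brio gets 8.
Among -7, -7, 8, the best is 8 at Z. Subgame-perfect outcome: (Small, Z) with payoffs (7, 8).

7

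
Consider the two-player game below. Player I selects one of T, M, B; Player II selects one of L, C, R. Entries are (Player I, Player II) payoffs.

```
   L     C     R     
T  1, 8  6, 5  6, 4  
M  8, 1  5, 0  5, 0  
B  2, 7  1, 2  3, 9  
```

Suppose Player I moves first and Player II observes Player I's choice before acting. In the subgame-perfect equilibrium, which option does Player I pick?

M

Solve by backward induction (Player I leads).
- T: Player II compares 8, 5, 4 and picks L; Player I would get 1.
- M: Player II compares 1, 0, 0 and picks L; Player I would get 8.
- B: Player II compares 7, 2, 9 and picks R; Player I would get 3.
Player I's induced payoffs are 1, 8, 3, so Player I commits to M. Subgame-perfect outcome: (M, L) with payoffs (8, 1).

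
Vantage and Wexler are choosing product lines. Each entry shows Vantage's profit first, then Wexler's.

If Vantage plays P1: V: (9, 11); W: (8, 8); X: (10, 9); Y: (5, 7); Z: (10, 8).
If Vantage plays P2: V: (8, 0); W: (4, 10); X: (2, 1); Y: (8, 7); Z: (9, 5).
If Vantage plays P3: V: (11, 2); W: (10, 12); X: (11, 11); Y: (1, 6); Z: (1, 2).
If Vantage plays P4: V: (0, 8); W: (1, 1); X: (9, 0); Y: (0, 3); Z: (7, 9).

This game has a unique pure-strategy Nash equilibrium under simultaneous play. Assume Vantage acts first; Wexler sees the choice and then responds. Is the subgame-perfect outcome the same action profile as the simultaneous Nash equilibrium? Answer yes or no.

yes

Solve by backward induction (Vantage leads).
- P1: BR = V, leader payoff 9.
- P2: BR = W, leader payoff 4.
- P3: BR = W, leader payoff 10.
- P4: BR = Z, leader payoff 7.
Vantage's induced payoffs are 9, 4, 10, 7, so Vantage commits to P3. Subgame-perfect outcome: (P3, W) with payoffs (10, 12).
Now find the simultaneous Nash equilibrium.
Vantage's best replies: V→P3; W→P3; X→P3; Y→P2; Z→P1.
Wexler's best replies: P1→V; P2→W; P3→W; P4→Z.
Only (P3, W) has each player best-responding; Nash payoffs (10, 12).
Sequential outcome (P3, W) coincides with the Nash profile (P3, W).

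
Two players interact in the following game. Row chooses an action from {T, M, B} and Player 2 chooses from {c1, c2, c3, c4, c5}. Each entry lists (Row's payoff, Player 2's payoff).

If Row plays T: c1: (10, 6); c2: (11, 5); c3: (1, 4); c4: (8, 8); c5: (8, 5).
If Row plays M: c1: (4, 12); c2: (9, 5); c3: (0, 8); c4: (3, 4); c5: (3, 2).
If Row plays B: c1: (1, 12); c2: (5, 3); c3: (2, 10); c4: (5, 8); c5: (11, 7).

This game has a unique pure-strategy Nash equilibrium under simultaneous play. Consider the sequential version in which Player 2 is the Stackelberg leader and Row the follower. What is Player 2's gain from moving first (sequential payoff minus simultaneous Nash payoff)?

2

Work backward from Row's decision.
- c1 → Row plays T (best of 10, 4, 1); Player 2 gets 6.
- c2 → Row plays T (best of 11, 9, 5); Player 2 gets 5.
- c3 → Row plays B (best of 1, 0, 2); Player 2 gets 10.
- c4 → Row plays T (best of 8, 3, 5); Player 2 gets 8.
- c5 → Row plays B (best of 8, 3, 11); Player 2 gets 7.
Among 6, 5, 10, 8, 7, the best is 10 at c3. Subgame-perfect outcome: (B, c3) with payoffs (2, 10).
Now find the simultaneous Nash equilibrium.
Row's best replies: c1→T; c2→T; c3→B; c4→T; c5→B.
Player 2's best replies: T→c4; M→c1; B→c1.
The unique mutual best reply is (T, c4), giving (8, 8).
Player 2's commitment gain: 10 − 8 = 2.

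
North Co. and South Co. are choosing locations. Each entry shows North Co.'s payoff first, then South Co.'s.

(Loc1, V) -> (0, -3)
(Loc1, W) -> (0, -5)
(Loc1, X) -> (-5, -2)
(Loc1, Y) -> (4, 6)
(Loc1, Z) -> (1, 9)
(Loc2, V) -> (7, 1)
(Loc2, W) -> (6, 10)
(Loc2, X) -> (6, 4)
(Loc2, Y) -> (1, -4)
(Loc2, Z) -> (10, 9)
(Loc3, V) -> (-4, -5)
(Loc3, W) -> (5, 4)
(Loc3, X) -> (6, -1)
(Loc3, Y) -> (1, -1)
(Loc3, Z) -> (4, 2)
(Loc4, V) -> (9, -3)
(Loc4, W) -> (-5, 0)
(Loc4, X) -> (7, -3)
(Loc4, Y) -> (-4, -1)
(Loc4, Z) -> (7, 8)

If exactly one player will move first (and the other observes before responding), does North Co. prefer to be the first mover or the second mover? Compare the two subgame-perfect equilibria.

If North Co. leads: South Co.'s best replies are Loc1→Z, Loc2→W, Loc3→W, Loc4→Z; North Co.'s induced payoffs 1, 6, 5, 7; outcome (Loc4, Z), payoffs (7, 8).
If South Co. leads: North Co.'s best replies are V→Loc4, W→Loc2, X→Loc4, Y→Loc1, Z→Loc2; South Co.'s induced payoffs -3, 10, -3, 6, 9; outcome (Loc2, W), payoffs (6, 10).
North Co. gets 7 moving first and 6 moving second, so North Co. prefers to move first.

first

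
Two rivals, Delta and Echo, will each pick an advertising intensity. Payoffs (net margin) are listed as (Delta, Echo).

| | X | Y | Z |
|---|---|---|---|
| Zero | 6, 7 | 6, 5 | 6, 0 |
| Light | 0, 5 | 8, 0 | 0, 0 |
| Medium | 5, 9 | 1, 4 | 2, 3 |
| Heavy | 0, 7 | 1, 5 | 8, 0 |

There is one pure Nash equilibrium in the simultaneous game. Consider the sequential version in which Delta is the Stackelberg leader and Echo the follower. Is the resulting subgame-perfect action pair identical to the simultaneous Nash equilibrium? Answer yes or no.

Backward induction with Delta moving first.
- Zero: BR = X, leader payoff 6.
- Light: BR = X, leader payoff 0.
- Medium: BR = X, leader payoff 5.
- Heavy: BR = X, leader payoff 0.
Among 6, 0, 5, 0, the best is 6 at Zero. Subgame-perfect outcome: (Zero, X) with payoffs (6, 7).
Under simultaneous play:
Delta's best replies: X→Zero; Y→Light; Z→Heavy.
Echo's best replies: Zero→X; Light→X; Medium→X; Heavy→X.
Only (Zero, X) has each player best-responding; Nash payoffs (6, 7).
Sequential outcome (Zero, X) coincides with the Nash profile (Zero, X).

yes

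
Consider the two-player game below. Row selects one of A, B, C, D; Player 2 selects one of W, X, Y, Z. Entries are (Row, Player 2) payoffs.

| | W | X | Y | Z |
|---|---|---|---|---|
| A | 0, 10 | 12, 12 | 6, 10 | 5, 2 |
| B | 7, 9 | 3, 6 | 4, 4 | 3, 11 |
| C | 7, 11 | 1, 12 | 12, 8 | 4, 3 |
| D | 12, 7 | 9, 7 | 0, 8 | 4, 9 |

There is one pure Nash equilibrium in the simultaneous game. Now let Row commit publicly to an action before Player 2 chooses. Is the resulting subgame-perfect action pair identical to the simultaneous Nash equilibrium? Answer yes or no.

Work backward from Player 2's decision.
- A → Player 2 plays X (best of 10, 12, 10, 2); Row gets 12.
- B → Player 2 plays Z (best of 9, 6, 4, 11); Row gets 3.
- C → Player 2 plays X (best of 11, 12, 8, 3); Row gets 1.
- D → Player 2 plays Z (best of 7, 7, 8, 9); Row gets 4.
Maximizing over 12, 3, 1, 4, Row chooses A. Subgame-perfect outcome: (A, X) with payoffs (12, 12).
Under simultaneous play:
Row's best replies: W→D; X→A; Y→C; Z→A.
Player 2's best replies: A→X; B→Z; C→X; D→Z.
Only (A, X) has each player best-responding; Nash payoffs (12, 12).
Sequential outcome (A, X) coincides with the Nash profile (A, X).

yes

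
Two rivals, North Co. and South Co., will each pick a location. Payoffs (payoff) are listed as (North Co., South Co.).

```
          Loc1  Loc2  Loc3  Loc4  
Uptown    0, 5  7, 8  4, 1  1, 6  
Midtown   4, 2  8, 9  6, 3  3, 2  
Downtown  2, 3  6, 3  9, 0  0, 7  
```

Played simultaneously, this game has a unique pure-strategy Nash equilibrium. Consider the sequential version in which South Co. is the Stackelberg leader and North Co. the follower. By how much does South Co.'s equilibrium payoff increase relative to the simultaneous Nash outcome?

0

Backward induction with South Co. moving first.
- Loc1 → North Co. plays Midtown (best of 0, 4, 2); South Co. gets 2.
- Loc2 → North Co. plays Midtown (best of 7, 8, 6); South Co. gets 9.
- Loc3 → North Co. plays Downtown (best of 4, 6, 9); South Co. gets 0.
- Loc4 → North Co. plays Midtown (best of 1, 3, 0); South Co. gets 2.
South Co.'s induced payoffs are 2, 9, 0, 2, so South Co. commits to Loc2. Subgame-perfect outcome: (Midtown, Loc2) with payoffs (8, 9).
For the simultaneous game, intersect best replies.
North Co.'s best replies: Loc1→Midtown; Loc2→Midtown; Loc3→Downtown; Loc4→Midtown.
South Co.'s best replies: Uptown→Loc2; Midtown→Loc2; Downtown→Loc4.
Only (Midtown, Loc2) has each player best-responding; Nash payoffs (8, 9).
South Co.'s commitment gain: 9 − 9 = 0.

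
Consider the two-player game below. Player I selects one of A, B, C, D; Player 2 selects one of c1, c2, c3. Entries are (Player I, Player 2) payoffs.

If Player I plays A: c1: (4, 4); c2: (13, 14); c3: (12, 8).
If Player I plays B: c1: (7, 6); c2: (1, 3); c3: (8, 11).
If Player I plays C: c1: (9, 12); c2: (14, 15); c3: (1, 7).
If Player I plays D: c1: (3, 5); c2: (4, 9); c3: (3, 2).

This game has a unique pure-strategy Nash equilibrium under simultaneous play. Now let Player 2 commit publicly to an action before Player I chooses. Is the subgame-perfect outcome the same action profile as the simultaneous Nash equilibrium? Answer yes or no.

Solve by backward induction (Player 2 leads).
- c1 → Player I plays C (best of 4, 7, 9, 3); Player 2 gets 12.
- c2 → Player I plays C (best of 13, 1, 14, 4); Player 2 gets 15.
- c3 → Player I plays A (best of 12, 8, 1, 3); Player 2 gets 8.
Player 2's induced payoffs are 12, 15, 8, so Player 2 commits to c2. Subgame-perfect outcome: (C, c2) with payoffs (14, 15).
Now find the simultaneous Nash equilibrium.
Player I's best replies: c1→C; c2→C; c3→A.
Player 2's best replies: A→c2; B→c3; C→c2; D→c2.
The unique mutual best reply is (C, c2), giving (14, 15).
Sequential outcome (C, c2) coincides with the Nash profile (C, c2).

yes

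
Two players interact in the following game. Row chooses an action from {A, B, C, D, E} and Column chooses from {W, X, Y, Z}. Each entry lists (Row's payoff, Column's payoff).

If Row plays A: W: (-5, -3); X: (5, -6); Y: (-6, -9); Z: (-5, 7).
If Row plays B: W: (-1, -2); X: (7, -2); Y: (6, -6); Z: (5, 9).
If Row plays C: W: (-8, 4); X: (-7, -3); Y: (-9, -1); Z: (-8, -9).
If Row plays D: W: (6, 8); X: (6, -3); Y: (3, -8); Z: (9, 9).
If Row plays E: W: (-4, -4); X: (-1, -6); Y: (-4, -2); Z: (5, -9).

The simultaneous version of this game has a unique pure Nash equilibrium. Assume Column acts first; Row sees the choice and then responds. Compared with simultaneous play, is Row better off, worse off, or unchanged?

Backward induction with Column moving first.
- W: BR = D, leader payoff 8.
- X: BR = B, leader payoff -2.
- Y: BR = B, leader payoff -6.
- Z: BR = D, leader payoff 9.
Maximizing over 8, -2, -6, 9, Column chooses Z. Subgame-perfect outcome: (D, Z) with payoffs (9, 9).
Under simultaneous play:
Row's best replies: W→D; X→B; Y→B; Z→D.
Column's best replies: A→Z; B→Z; C→W; D→Z; E→Y.
Only (D, Z) has each player best-responding; Nash payoffs (9, 9).
Row earns 9 sequentially versus 9 at the Nash outcome: unchanged.

unchanged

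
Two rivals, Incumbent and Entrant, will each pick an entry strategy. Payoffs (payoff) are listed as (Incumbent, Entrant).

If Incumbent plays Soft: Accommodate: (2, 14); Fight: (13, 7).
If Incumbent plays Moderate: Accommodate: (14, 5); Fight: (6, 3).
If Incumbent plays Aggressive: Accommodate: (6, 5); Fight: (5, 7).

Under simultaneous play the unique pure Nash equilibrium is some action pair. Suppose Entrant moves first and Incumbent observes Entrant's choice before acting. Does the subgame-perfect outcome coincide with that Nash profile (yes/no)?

Solve by backward induction (Entrant leads).
- Accommodate: BR = Moderate, leader payoff 5.
- Fight: BR = Soft, leader payoff 7.
Entrant's induced payoffs are 5, 7, so Entrant commits to Fight. Subgame-perfect outcome: (Soft, Fight) with payoffs (13, 7).
For the simultaneous game, intersect best replies.
Incumbent's best replies: Accommodate→Moderate; Fight→Soft.
Entrant's best replies: Soft→Accommodate; Moderate→Accommodate; Aggressive→Fight.
Only (Moderate, Accommodate) has each player best-responding; Nash payoffs (14, 5).
Sequential outcome (Soft, Fight) differs from the Nash profile (Moderate, Accommodate).

no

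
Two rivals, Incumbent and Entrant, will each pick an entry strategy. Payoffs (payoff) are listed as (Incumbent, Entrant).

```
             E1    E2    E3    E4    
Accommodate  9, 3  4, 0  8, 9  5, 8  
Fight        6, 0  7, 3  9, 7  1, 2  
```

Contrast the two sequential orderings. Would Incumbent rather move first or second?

first

If Incumbent leads: Entrant's best replies are Accommodate→E3, Fight→E3; Incumbent's induced payoffs 8, 9; outcome (Fight, E3), payoffs (9, 7).
If Entrant leads: Incumbent's best replies are E1→Accommodate, E2→Fight, E3→Fight, E4→Accommodate; Entrant's induced payoffs 3, 3, 7, 8; outcome (Accommodate, E4), payoffs (5, 8).
Incumbent gets 9 moving first and 5 moving second, so Incumbent prefers to move first.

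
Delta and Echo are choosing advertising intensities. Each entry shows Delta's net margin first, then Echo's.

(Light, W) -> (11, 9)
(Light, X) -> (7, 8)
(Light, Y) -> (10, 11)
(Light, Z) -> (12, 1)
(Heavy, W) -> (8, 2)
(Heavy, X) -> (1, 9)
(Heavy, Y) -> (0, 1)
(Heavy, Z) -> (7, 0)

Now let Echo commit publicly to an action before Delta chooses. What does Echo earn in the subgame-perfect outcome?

Work backward from Delta's decision.
- W: BR = Light, leader payoff 9.
- X: BR = Light, leader payoff 8.
- Y: BR = Light, leader payoff 11.
- Z: BR = Light, leader payoff 1.
Among 9, 8, 11, 1, the best is 11 at Y. Subgame-perfect outcome: (Light, Y) with payoffs (10, 11).

11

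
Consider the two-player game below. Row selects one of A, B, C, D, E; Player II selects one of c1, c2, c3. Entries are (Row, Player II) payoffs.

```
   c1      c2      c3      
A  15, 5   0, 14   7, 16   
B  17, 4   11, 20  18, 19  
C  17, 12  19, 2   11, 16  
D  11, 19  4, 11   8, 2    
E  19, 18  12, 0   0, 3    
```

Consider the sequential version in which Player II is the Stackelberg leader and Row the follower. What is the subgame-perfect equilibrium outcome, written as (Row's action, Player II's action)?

Backward induction with Player II moving first.
- c1: Row compares 15, 17, 17, 11, 19 and picks E; Player II would get 18.
- c2: Row compares 0, 11, 19, 4, 12 and picks C; Player II would get 2.
- c3: Row compares 7, 18, 11, 8, 0 and picks B; Player II would get 19.
Among 18, 2, 19, the best is 19 at c3. Subgame-perfect outcome: (B, c3) with payoffs (18, 19).

(B, c3)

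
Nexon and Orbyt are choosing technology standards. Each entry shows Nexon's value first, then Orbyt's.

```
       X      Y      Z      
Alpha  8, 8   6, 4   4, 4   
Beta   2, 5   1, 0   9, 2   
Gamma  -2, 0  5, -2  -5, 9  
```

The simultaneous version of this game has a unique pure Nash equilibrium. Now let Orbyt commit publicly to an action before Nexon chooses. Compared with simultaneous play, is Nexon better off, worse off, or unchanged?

unchanged

Nexon best-responds to each possible Orbyt move:
- X → Nexon plays Alpha (best of 8, 2, -2); Orbyt gets 8.
- Y → Nexon plays Alpha (best of 6, 1, 5); Orbyt gets 4.
- Z → Nexon plays Beta (best of 4, 9, -5); Orbyt gets 2.
Maximizing over 8, 4, 2, Orbyt chooses X. Subgame-perfect outcome: (Alpha, X) with payoffs (8, 8).
For the simultaneous game, intersect best replies.
Nexon's best replies: X→Alpha; Y→Alpha; Z→Beta.
Orbyt's best replies: Alpha→X; Beta→X; Gamma→Z.
Only (Alpha, X) has each player best-responding; Nash payoffs (8, 8).
Nexon earns 8 sequentially versus 8 at the Nash outcome: unchanged.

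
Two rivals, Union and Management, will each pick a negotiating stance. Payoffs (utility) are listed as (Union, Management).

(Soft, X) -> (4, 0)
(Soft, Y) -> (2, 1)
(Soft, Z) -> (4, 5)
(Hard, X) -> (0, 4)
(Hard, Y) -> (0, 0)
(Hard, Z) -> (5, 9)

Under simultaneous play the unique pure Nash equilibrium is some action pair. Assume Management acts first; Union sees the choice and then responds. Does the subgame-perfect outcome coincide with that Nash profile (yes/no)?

yes

Solve by backward induction (Management leads).
- X: Union compares 4, 0 and picks Soft; Management would get 0.
- Y: Union compares 2, 0 and picks Soft; Management would get 1.
- Z: Union compares 4, 5 and picks Hard; Management would get 9.
Among 0, 1, 9, the best is 9 at Z. Subgame-perfect outcome: (Hard, Z) with payoffs (5, 9).
For the simultaneous game, intersect best replies.
Union's best replies: X→Soft; Y→Soft; Z→Hard.
Management's best replies: Soft→Z; Hard→Z.
Only (Hard, Z) has each player best-responding; Nash payoffs (5, 9).
Sequential outcome (Hard, Z) coincides with the Nash profile (Hard, Z).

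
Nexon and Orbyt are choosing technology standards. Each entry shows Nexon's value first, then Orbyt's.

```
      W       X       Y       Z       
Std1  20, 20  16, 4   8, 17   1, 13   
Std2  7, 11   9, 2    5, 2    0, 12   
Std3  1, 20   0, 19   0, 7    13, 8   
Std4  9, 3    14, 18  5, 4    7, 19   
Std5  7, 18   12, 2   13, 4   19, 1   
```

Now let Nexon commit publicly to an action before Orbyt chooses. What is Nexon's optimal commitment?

Std1

Backward induction with Nexon moving first.
- Std1: Orbyt compares 20, 4, 17, 13 and picks W; Nexon would get 20.
- Std2: Orbyt compares 11, 2, 2, 12 and picks Z; Nexon would get 0.
- Std3: Orbyt compares 20, 19, 7, 8 and picks W; Nexon would get 1.
- Std4: Orbyt compares 3, 18, 4, 19 and picks Z; Nexon would get 7.
- Std5: Orbyt compares 18, 2, 4, 1 and picks W; Nexon would get 7.
Among 20, 0, 1, 7, 7, the best is 20 at Std1. Subgame-perfect outcome: (Std1, W) with payoffs (20, 20).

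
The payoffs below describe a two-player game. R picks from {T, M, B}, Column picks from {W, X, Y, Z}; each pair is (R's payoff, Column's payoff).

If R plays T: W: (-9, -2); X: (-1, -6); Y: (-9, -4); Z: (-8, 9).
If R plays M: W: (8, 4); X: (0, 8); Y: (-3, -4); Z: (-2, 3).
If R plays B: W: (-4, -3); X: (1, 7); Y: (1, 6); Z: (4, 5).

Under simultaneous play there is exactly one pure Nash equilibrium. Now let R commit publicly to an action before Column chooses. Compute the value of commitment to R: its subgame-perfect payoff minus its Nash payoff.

Column best-responds to each possible R move:
- T: BR = Z, leader payoff -8.
- M: BR = X, leader payoff 0.
- B: BR = X, leader payoff 1.
R's induced payoffs are -8, 0, 1, so R commits to B. Subgame-perfect outcome: (B, X) with payoffs (1, 7).
Under simultaneous play:
R's best replies: W→M; X→B; Y→B; Z→B.
Column's best replies: T→Z; M→X; B→X.
The unique mutual best reply is (B, X), giving (1, 7).
R's commitment gain: 1 − 1 = 0.

0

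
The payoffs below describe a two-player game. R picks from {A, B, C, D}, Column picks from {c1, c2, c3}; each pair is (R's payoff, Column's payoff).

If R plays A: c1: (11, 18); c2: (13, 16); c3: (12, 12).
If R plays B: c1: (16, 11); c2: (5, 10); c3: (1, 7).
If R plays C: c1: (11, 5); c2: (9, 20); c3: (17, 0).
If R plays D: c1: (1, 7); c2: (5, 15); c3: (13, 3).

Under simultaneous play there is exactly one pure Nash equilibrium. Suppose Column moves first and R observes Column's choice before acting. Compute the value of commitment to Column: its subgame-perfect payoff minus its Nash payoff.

5

Solve by backward induction (Column leads).
- c1 → R plays B (best of 11, 16, 11, 1); Column gets 11.
- c2 → R plays A (best of 13, 5, 9, 5); Column gets 16.
- c3 → R plays C (best of 12, 1, 17, 13); Column gets 0.
Among 11, 16, 0, the best is 16 at c2. Subgame-perfect outcome: (A, c2) with payoffs (13, 16).
Now find the simultaneous Nash equilibrium.
R's best replies: c1→B; c2→A; c3→C.
Column's best replies: A→c1; B→c1; C→c2; D→c2.
Only (B, c1) has each player best-responding; Nash payoffs (16, 11).
Column's commitment gain: 16 − 11 = 5.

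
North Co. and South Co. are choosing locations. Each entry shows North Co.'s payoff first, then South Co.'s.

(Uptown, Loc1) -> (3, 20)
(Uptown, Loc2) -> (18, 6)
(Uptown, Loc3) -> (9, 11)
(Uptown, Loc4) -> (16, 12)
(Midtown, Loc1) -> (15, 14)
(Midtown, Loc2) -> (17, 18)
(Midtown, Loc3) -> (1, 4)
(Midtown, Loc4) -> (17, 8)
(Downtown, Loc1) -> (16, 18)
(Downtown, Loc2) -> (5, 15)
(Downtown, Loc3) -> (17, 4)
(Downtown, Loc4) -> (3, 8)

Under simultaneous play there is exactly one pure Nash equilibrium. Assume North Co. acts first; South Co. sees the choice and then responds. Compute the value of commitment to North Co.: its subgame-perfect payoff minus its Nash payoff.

1

Solve by backward induction (North Co. leads).
- Uptown: BR = Loc1, leader payoff 3.
- Midtown: BR = Loc2, leader payoff 17.
- Downtown: BR = Loc1, leader payoff 16.
Maximizing over 3, 17, 16, North Co. chooses Midtown. Subgame-perfect outcome: (Midtown, Loc2) with payoffs (17, 18).
Now find the simultaneous Nash equilibrium.
North Co.'s best replies: Loc1→Downtown; Loc2→Uptown; Loc3→Downtown; Loc4→Midtown.
South Co.'s best replies: Uptown→Loc1; Midtown→Loc2; Downtown→Loc1.
The unique mutual best reply is (Downtown, Loc1), giving (16, 18).
North Co.'s commitment gain: 17 − 16 = 1.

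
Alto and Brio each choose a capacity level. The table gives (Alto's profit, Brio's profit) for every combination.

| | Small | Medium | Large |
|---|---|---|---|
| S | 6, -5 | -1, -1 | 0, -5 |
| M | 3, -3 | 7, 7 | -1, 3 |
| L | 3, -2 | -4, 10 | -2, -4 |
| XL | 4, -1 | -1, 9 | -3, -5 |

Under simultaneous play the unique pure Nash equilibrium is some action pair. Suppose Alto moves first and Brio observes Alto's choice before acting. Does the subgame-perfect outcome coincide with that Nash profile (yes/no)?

Work backward from Brio's decision.
- S: BR = Medium, leader payoff -1.
- M: BR = Medium, leader payoff 7.
- L: BR = Medium, leader payoff -4.
- XL: BR = Medium, leader payoff -1.
Maximizing over -1, 7, -4, -1, Alto chooses M. Subgame-perfect outcome: (M, Medium) with payoffs (7, 7).
Now find the simultaneous Nash equilibrium.
Alto's best replies: Small→S; Medium→M; Large→S.
Brio's best replies: S→Medium; M→Medium; L→Medium; XL→Medium.
The unique mutual best reply is (M, Medium), giving (7, 7).
Sequential outcome (M, Medium) coincides with the Nash profile (M, Medium).

yes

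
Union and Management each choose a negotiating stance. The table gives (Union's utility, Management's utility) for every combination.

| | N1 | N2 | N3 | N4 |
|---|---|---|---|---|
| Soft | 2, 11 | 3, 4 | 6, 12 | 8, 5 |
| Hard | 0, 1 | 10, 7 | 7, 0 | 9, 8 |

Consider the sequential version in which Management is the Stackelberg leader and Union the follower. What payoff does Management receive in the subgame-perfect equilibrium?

11

Work backward from Union's decision.
- N1 → Union plays Soft (best of 2, 0); Management gets 11.
- N2 → Union plays Hard (best of 3, 10); Management gets 7.
- N3 → Union plays Hard (best of 6, 7); Management gets 0.
- N4 → Union plays Hard (best of 8, 9); Management gets 8.
Among 11, 7, 0, 8, the best is 11 at N1. Subgame-perfect outcome: (Soft, N1) with payoffs (2, 11).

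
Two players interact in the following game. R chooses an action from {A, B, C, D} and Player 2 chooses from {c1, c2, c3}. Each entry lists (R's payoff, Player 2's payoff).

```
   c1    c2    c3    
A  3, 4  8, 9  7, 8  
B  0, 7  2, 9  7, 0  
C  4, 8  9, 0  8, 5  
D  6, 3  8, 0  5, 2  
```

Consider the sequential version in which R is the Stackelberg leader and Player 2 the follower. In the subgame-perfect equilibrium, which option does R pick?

Player 2 best-responds to each possible R move:
- A: Player 2 compares 4, 9, 8 and picks c2; R would get 8.
- B: Player 2 compares 7, 9, 0 and picks c2; R would get 2.
- C: Player 2 compares 8, 0, 5 and picks c1; R would get 4.
- D: Player 2 compares 3, 0, 2 and picks c1; R would get 6.
Among 8, 2, 4, 6, the best is 8 at A. Subgame-perfect outcome: (A, c2) with payoffs (8, 9).

A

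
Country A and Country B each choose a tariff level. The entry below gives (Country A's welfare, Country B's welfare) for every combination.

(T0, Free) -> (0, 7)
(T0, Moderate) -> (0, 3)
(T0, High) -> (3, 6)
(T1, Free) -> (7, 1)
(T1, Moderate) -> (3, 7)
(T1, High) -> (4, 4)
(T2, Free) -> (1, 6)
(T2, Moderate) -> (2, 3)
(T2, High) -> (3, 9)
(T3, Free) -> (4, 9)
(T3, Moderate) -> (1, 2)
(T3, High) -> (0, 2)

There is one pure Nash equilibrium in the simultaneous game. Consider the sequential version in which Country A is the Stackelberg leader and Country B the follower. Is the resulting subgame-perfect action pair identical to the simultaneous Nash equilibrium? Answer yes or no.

no

Solve by backward induction (Country A leads).
- T0: Country B compares 7, 3, 6 and picks Free; Country A would get 0.
- T1: Country B compares 1, 7, 4 and picks Moderate; Country A would get 3.
- T2: Country B compares 6, 3, 9 and picks High; Country A would get 3.
- T3: Country B compares 9, 2, 2 and picks Free; Country A would get 4.
Maximizing over 0, 3, 3, 4, Country A chooses T3. Subgame-perfect outcome: (T3, Free) with payoffs (4, 9).
Under simultaneous play:
Country A's best replies: Free→T1; Moderate→T1; High→T1.
Country B's best replies: T0→Free; T1→Moderate; T2→High; T3→Free.
Only (T1, Moderate) has each player best-responding; Nash payoffs (3, 7).
Sequential outcome (T3, Free) differs from the Nash profile (T1, Moderate).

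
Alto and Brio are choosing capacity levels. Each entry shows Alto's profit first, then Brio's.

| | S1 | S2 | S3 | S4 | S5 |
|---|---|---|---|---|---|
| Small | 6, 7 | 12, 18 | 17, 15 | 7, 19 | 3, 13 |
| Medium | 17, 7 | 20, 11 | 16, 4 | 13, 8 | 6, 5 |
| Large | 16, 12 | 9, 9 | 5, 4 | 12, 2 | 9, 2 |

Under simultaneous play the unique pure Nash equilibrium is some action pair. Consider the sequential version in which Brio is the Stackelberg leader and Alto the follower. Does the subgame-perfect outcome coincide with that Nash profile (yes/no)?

Alto best-responds to each possible Brio move:
- S1: BR = Medium, leader payoff 7.
- S2: BR = Medium, leader payoff 11.
- S3: BR = Small, leader payoff 15.
- S4: BR = Medium, leader payoff 8.
- S5: BR = Large, leader payoff 2.
Maximizing over 7, 11, 15, 8, 2, Brio chooses S3. Subgame-perfect outcome: (Small, S3) with payoffs (17, 15).
For the simultaneous game, intersect best replies.
Alto's best replies: S1→Medium; S2→Medium; S3→Small; S4→Medium; S5→Large.
Brio's best replies: Small→S4; Medium→S2; Large→S1.
Only (Medium, S2) has each player best-responding; Nash payoffs (20, 11).
Sequential outcome (Small, S3) differs from the Nash profile (Medium, S2).

no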